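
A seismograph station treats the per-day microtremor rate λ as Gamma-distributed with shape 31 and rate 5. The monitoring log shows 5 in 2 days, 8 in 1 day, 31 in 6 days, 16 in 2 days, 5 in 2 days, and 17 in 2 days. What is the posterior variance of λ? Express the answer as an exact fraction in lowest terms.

Total count: 5 + 8 + 31 + 16 + 5 + 17 = 82.
Total exposure: 2 + 1 + 6 + 2 + 2 + 2 = 15 days.
Posterior: α' = 31 + 82 = 113, β' = 5 + 15 = 20.
Posterior variance = α'/β'² = 113/400.

113/400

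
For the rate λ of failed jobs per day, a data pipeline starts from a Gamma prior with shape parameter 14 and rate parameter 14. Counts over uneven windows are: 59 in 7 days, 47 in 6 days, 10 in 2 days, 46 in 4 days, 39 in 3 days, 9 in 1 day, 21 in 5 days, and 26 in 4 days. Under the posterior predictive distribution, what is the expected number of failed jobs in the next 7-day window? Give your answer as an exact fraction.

1897/46

Total count: 59 + 47 + 10 + 46 + 39 + 9 + 21 + 26 = 257.
Total exposure: 7 + 6 + 2 + 4 + 3 + 1 + 5 + 4 = 32 days.
The Gamma prior is conjugate for the Poisson rate, so λ | data ~ Gamma(14+257, 14+32) = Gamma(271, 46).
Predictive mean over a 7-day window = T·E[λ|data] = 7·271/46 = 1897/46.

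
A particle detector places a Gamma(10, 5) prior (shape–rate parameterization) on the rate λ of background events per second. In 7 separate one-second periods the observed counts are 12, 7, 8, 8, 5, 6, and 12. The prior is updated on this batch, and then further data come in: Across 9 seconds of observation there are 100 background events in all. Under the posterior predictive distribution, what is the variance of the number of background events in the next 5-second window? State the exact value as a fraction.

1040/21

Total count: 12 + 7 + 8 + 8 + 5 + 6 + 12 = 58.
Total exposure: 7 seconds.
After the first batch: Gamma(10 + 58, 5 + 7) = Gamma(68, 12).
Total count 100 over total exposure 9 seconds.
After the second batch: Gamma(68 + 100, 12 + 9) = Gamma(168, 21).
The posterior predictive for a window of length T is Negative Binomial with variance T·α'·(β'+T)/β'² = 5·168·26/441 = 1040/21.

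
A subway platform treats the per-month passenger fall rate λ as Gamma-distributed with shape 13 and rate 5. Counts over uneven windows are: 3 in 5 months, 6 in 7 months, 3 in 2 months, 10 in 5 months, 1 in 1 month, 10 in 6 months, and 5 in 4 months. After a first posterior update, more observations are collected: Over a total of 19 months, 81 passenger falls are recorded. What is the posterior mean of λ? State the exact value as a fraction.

22/9

Total count: 3 + 6 + 3 + 10 + 1 + 10 + 5 = 38.
Total exposure: 5 + 7 + 2 + 5 + 1 + 6 + 4 = 30 months.
After the first batch: Gamma(13 + 38, 5 + 30) = Gamma(51, 35).
Total count 81 over total exposure 19 months.
After the second batch: Gamma(51 + 81, 35 + 19) = Gamma(132, 54).
Posterior mean = α'/β' = 132/54 = 22/9.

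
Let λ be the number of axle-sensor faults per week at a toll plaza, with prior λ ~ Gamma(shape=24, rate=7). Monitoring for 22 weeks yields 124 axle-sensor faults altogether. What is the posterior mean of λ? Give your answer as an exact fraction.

148/29

Total count 124 over total exposure 22 weeks.
Posterior: α' = 24 + 124 = 148, β' = 7 + 22 = 29.
Posterior mean = α'/β' = 148/29.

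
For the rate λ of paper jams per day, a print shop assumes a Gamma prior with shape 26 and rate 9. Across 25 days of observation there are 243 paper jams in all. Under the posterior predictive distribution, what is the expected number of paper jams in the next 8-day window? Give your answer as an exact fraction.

1076/17

Total count 243 over total exposure 25 days.
Gamma(α, β) with Poisson data over total exposure Σt gives posterior Gamma(α+Σx, β+Σt) = Gamma(269, 34).
Predictive mean over an 8-day window = T·E[λ|data] = 8·269/34 = 1076/17.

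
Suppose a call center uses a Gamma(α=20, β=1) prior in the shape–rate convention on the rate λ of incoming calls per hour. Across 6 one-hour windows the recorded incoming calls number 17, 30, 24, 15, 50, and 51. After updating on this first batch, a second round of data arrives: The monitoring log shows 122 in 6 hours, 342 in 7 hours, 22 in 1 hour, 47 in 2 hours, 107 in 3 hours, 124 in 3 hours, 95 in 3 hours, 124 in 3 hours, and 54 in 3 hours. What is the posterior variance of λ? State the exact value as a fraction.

Total count: 17 + 30 + 24 + 15 + 50 + 51 = 187.
Total exposure: 6 hours.
After the first batch: Gamma(20 + 187, 1 + 6) = Gamma(207, 7).
Total count: 122 + 342 + 22 + 47 + 107 + 124 + 95 + 124 + 54 = 1037.
Total exposure: 6 + 7 + 1 + 2 + 3 + 3 + 3 + 3 + 3 = 31 hours.
After the second batch: Gamma(207 + 1037, 7 + 31) = Gamma(1244, 38).
Posterior variance = α'/β'² = 1244/1444 = 311/361.

311/361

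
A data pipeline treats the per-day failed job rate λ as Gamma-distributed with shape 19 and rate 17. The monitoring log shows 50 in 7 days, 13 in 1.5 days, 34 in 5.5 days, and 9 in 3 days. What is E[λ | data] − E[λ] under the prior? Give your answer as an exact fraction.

Total count: 50 + 13 + 34 + 9 = 106.
Total exposure: 7 + 1.5 + 5.5 + 3 = 17 days.
Posterior: α' = 19 + 106 = 125, β' = 17 + 17 = 34.
Posterior mean = 125/34 = 125/34; prior mean = 19/17 = 19/17. Difference = 125/34 − 19/17 = 87/34.

87/34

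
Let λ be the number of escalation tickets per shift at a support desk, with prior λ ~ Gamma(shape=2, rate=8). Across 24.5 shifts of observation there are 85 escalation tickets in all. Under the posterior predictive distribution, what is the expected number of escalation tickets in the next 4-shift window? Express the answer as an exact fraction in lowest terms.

696/65

Total count 85 over total exposure 24.5 shifts.
The Gamma prior is conjugate for the Poisson rate, so λ | data ~ Gamma(2+85, 8+24.5) = Gamma(87, 65/2).
Predictive mean over a 4-shift window = T·E[λ|data] = 4·87/(65/2) = 696/65.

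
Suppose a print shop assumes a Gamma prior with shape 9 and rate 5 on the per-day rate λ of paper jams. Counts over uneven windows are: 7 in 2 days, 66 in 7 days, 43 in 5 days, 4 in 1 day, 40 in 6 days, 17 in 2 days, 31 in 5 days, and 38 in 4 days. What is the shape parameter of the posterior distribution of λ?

255

Total count: 7 + 66 + 43 + 4 + 40 + 17 + 31 + 38 = 246.
Total exposure: 2 + 7 + 5 + 1 + 6 + 2 + 5 + 4 = 32 days.
Conjugate update: add total count to the shape and total exposure to the rate, giving Gamma(255, 37).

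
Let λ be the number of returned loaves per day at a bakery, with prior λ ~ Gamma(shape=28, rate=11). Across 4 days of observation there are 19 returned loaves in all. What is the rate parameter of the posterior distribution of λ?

Total count 19 over total exposure 4 days.
Gamma(α, β) with Poisson data over total exposure Σt gives posterior Gamma(α+Σx, β+Σt) = Gamma(47, 15).

15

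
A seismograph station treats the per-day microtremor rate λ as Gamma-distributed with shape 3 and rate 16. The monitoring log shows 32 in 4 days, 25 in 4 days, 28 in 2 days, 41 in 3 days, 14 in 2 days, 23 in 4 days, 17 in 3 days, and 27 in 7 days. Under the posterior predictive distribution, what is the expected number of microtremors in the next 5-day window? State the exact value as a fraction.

Total count: 32 + 25 + 28 + 41 + 14 + 23 + 17 + 27 = 207.
Total exposure: 4 + 4 + 2 + 3 + 2 + 4 + 3 + 7 = 29 days.
The Gamma prior is conjugate for the Poisson rate, so λ | data ~ Gamma(3+207, 16+29) = Gamma(210, 45).
Predictive mean over a 5-day window = T·E[λ|data] = 5·210/45 = 70/3.

70/3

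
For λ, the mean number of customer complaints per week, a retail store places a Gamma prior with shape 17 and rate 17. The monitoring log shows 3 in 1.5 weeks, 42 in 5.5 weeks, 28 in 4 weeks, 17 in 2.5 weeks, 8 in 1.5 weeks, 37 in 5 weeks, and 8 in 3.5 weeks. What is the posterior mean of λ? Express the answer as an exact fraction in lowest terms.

320/81

Total count: 3 + 42 + 28 + 17 + 8 + 37 + 8 = 143.
Total exposure: 1.5 + 5.5 + 4 + 2.5 + 1.5 + 5 + 3.5 = 23.5 weeks.
The Gamma prior is conjugate for the Poisson rate, so λ | data ~ Gamma(17+143, 17+23.5) = Gamma(160, 81/2).
Posterior mean = α'/β' = 160/(81/2) = 320/81.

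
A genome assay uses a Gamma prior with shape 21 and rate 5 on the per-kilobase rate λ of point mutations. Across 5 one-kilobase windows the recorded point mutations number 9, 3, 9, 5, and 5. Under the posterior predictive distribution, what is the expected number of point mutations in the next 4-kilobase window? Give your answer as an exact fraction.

Total count: 9 + 3 + 9 + 5 + 5 = 31.
Total exposure: 5 kilobases.
Posterior: α' = 21 + 31 = 52, β' = 5 + 5 = 10.
Predictive mean over a 4-kilobase window = T·E[λ|data] = 4·52/10 = 104/5.

104/5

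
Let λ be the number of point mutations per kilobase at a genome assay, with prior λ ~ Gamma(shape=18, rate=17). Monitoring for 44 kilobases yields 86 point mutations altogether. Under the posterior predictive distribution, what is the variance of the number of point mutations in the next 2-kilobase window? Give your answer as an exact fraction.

13104/3721

Total count 86 over total exposure 44 kilobases.
The Gamma prior is conjugate for the Poisson rate, so λ | data ~ Gamma(18+86, 17+44) = Gamma(104, 61).
The posterior predictive for a window of length T is Negative Binomial with variance T·α'·(β'+T)/β'² = 2·104·63/3721 = 13104/3721.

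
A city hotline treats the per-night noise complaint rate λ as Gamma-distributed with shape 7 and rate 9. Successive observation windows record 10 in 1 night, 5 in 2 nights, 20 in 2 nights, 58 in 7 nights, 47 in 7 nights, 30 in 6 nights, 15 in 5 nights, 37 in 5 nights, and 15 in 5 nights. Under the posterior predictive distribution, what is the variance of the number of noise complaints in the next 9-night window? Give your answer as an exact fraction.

Total count: 10 + 5 + 20 + 58 + 47 + 30 + 15 + 37 + 15 = 237.
Total exposure: 1 + 2 + 2 + 7 + 7 + 6 + 5 + 5 + 5 = 40 nights.
Conjugate update: add total count to the shape and total exposure to the rate, giving Gamma(244, 49).
The posterior predictive for a window of length T is Negative Binomial with variance T·α'·(β'+T)/β'² = 9·244·58/2401 = 127368/2401.

127368/2401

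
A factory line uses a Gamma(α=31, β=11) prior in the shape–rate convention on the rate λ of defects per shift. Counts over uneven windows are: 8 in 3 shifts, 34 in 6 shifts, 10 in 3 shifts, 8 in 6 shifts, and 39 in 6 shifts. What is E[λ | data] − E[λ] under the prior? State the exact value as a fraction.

Total count: 8 + 34 + 10 + 8 + 39 = 99.
Total exposure: 3 + 6 + 3 + 6 + 6 = 24 shifts.
Posterior: α' = 31 + 99 = 130, β' = 11 + 24 = 35.
Posterior mean = 130/35 = 26/7; prior mean = 31/11 = 31/11. Difference = 26/7 − 31/11 = 69/77.

69/77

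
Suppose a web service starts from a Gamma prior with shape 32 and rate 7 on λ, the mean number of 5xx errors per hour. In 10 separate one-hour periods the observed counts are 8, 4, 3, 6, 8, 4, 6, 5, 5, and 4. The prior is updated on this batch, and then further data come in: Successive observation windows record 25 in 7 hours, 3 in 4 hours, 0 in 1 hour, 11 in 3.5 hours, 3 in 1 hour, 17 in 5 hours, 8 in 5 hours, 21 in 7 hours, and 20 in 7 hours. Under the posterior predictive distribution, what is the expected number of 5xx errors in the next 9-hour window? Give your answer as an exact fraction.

Total count: 8 + 4 + 3 + 6 + 8 + 4 + 6 + 5 + 5 + 4 = 53.
Total exposure: 10 hours.
After the first batch: Gamma(32 + 53, 7 + 10) = Gamma(85, 17).
Total count: 25 + 3 + 0 + 11 + 3 + 17 + 8 + 21 + 20 = 108.
Total exposure: 7 + 4 + 1 + 3.5 + 1 + 5 + 5 + 7 + 7 = 40.5 hours.
After the second batch: Gamma(85 + 108, 17 + 40.5) = Gamma(193, 115/2).
Predictive mean over a 9-hour window = T·E[λ|data] = 9·193/(115/2) = 3474/115.

3474/115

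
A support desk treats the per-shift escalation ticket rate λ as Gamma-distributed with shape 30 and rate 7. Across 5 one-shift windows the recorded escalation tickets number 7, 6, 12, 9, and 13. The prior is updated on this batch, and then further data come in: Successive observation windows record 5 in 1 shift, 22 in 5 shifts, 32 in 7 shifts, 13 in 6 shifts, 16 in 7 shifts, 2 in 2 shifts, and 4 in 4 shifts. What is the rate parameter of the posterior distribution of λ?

44

Total count: 7 + 6 + 12 + 9 + 13 = 47.
Total exposure: 5 shifts.
After the first batch: Gamma(30 + 47, 7 + 5) = Gamma(77, 12).
Total count: 5 + 22 + 32 + 13 + 16 + 2 + 4 = 94.
Total exposure: 1 + 5 + 7 + 6 + 7 + 2 + 4 = 32 shifts.
After the second batch: Gamma(77 + 94, 12 + 32) = Gamma(171, 44).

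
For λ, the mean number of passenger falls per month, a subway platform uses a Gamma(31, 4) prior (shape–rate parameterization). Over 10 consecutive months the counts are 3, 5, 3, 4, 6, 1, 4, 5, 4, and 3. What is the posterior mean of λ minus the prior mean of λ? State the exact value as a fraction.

Total count: 3 + 5 + 3 + 4 + 6 + 1 + 4 + 5 + 4 + 3 = 38.
Total exposure: 10 months.
Gamma(α, β) with Poisson data over total exposure Σt gives posterior Gamma(α+Σx, β+Σt) = Gamma(69, 14).
Posterior mean = 69/14 = 69/14; prior mean = 31/4 = 31/4. Difference = 69/14 − 31/4 = -79/28.

-79/28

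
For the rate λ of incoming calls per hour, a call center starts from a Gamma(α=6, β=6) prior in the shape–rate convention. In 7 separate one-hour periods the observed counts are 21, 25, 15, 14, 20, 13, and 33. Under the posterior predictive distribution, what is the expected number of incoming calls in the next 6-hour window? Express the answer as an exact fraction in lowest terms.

882/13

Total count: 21 + 25 + 15 + 14 + 20 + 13 + 33 = 141.
Total exposure: 7 hours.
By Gamma–Poisson conjugacy, the posterior is Gamma(α + Σx, β + Σt) = Gamma(6 + 141, 6 + 7) = Gamma(147, 13).
Predictive mean over a 6-hour window = T·E[λ|data] = 6·147/13 = 882/13.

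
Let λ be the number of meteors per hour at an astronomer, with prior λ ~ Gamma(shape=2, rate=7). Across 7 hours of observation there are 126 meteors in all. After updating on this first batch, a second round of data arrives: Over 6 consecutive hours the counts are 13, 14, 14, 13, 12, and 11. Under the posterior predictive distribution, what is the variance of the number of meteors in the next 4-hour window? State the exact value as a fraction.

246/5

Total count 126 over total exposure 7 hours.
After the first batch: Gamma(2 + 126, 7 + 7) = Gamma(128, 14).
Total count: 13 + 14 + 14 + 13 + 12 + 11 = 77.
Total exposure: 6 hours.
After the second batch: Gamma(128 + 77, 14 + 6) = Gamma(205, 20).
The posterior predictive for a window of length T is Negative Binomial with variance T·α'·(β'+T)/β'² = 4·205·24/400 = 246/5.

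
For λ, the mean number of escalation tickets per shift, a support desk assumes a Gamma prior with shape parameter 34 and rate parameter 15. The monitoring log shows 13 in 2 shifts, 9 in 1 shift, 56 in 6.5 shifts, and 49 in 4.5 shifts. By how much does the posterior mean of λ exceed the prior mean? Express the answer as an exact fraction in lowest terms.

1429/435

Total count: 13 + 9 + 56 + 49 = 127.
Total exposure: 2 + 1 + 6.5 + 4.5 = 14 shifts.
By Gamma–Poisson conjugacy, the posterior is Gamma(α + Σx, β + Σt) = Gamma(34 + 127, 15 + 14) = Gamma(161, 29).
Posterior mean = 161/29 = 161/29; prior mean = 34/15 = 34/15. Difference = 161/29 − 34/15 = 1429/435.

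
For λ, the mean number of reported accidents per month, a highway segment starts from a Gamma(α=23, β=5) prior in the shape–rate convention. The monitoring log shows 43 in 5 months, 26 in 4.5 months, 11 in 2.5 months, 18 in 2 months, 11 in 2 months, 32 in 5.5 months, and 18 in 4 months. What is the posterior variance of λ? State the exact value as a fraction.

728/3721

Total count: 43 + 26 + 11 + 18 + 11 + 32 + 18 = 159.
Total exposure: 5 + 4.5 + 2.5 + 2 + 2 + 5.5 + 4 = 25.5 months.
The Gamma prior is conjugate for the Poisson rate, so λ | data ~ Gamma(23+159, 5+25.5) = Gamma(182, 61/2).
Posterior variance = α'/β'² = 182/(3721/4) = 728/3721.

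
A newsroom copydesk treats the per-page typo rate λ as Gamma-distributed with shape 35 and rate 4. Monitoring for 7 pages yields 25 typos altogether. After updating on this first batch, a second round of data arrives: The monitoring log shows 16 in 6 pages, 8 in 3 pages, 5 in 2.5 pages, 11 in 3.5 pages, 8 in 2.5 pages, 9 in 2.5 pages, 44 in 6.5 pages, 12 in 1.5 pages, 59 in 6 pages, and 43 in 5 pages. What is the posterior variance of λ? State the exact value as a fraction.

11/100

Total count 25 over total exposure 7 pages.
After the first batch: Gamma(35 + 25, 4 + 7) = Gamma(60, 11).
Total count: 16 + 8 + 5 + 11 + 8 + 9 + 44 + 12 + 59 + 43 = 215.
Total exposure: 6 + 3 + 2.5 + 3.5 + 2.5 + 2.5 + 6.5 + 1.5 + 6 + 5 = 39 pages.
After the second batch: Gamma(60 + 215, 11 + 39) = Gamma(275, 50).
Posterior variance = α'/β'² = 275/2500 = 11/100.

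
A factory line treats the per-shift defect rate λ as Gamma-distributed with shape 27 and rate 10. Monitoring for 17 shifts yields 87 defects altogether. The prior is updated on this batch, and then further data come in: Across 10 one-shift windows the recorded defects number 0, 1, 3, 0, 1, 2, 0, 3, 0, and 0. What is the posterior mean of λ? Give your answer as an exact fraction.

Total count 87 over total exposure 17 shifts.
After the first batch: Gamma(27 + 87, 10 + 17) = Gamma(114, 27).
Total count: 0 + 1 + 3 + 0 + 1 + 2 + 0 + 3 + 0 + 0 = 10.
Total exposure: 10 shifts.
After the second batch: Gamma(114 + 10, 27 + 10) = Gamma(124, 37).
Posterior mean = α'/β' = 124/37.

124/37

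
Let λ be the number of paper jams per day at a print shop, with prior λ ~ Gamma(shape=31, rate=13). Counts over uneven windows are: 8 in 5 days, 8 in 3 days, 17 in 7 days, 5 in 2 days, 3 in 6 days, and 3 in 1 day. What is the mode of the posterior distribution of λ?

Total count: 8 + 8 + 17 + 5 + 3 + 3 = 44.
Total exposure: 5 + 3 + 7 + 2 + 6 + 1 = 24 days.
The Gamma prior is conjugate for the Poisson rate, so λ | data ~ Gamma(31+44, 13+24) = Gamma(75, 37).
Posterior mode = (α'−1)/β' = 74/37 = 2.

2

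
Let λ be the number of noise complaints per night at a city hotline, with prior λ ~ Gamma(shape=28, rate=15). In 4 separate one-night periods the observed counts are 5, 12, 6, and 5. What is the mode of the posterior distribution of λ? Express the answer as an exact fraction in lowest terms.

55/19

Total count: 5 + 12 + 6 + 5 = 28.
Total exposure: 4 nights.
By Gamma–Poisson conjugacy, the posterior is Gamma(α + Σx, β + Σt) = Gamma(28 + 28, 15 + 4) = Gamma(56, 19).
Posterior mode = (α'−1)/β' = 55/19.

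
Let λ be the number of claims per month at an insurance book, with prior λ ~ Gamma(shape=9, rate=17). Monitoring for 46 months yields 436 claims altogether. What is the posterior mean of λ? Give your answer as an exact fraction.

445/63

Total count 436 over total exposure 46 months.
Conjugate update: add total count to the shape and total exposure to the rate, giving Gamma(445, 63).
Posterior mean = α'/β' = 445/63.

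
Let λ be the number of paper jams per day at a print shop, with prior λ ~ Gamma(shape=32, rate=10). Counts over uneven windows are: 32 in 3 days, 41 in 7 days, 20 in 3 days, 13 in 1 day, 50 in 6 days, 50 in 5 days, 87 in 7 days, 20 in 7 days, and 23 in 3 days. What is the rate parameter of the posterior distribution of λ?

52

Total count: 32 + 41 + 20 + 13 + 50 + 50 + 87 + 20 + 23 = 336.
Total exposure: 3 + 7 + 3 + 1 + 6 + 5 + 7 + 7 + 3 = 42 days.
Gamma(α, β) with Poisson data over total exposure Σt gives posterior Gamma(α+Σx, β+Σt) = Gamma(368, 52).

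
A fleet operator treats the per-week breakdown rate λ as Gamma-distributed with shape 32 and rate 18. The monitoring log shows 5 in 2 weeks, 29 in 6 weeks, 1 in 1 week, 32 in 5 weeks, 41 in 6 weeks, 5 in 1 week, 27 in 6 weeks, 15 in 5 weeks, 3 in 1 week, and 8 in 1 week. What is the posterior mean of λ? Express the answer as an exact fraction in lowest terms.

99/26

Total count: 5 + 29 + 1 + 32 + 41 + 5 + 27 + 15 + 3 + 8 = 166.
Total exposure: 2 + 6 + 1 + 5 + 6 + 1 + 6 + 5 + 1 + 1 = 34 weeks.
The Gamma prior is conjugate for the Poisson rate, so λ | data ~ Gamma(32+166, 18+34) = Gamma(198, 52).
Posterior mean = α'/β' = 198/52 = 99/26.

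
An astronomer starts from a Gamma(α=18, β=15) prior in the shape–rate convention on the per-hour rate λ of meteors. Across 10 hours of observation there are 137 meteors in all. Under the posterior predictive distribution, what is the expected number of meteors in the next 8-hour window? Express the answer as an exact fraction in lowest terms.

248/5

Total count 137 over total exposure 10 hours.
Posterior: α' = 18 + 137 = 155, β' = 15 + 10 = 25.
Predictive mean over an 8-hour window = T·E[λ|data] = 8·155/25 = 248/5.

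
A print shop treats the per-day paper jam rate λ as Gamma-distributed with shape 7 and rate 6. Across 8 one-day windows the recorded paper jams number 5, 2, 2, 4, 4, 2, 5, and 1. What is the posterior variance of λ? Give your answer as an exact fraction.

8/49

Total count: 5 + 2 + 2 + 4 + 4 + 2 + 5 + 1 = 25.
Total exposure: 8 days.
Posterior: α' = 7 + 25 = 32, β' = 6 + 8 = 14.
Posterior variance = α'/β'² = 32/196 = 8/49.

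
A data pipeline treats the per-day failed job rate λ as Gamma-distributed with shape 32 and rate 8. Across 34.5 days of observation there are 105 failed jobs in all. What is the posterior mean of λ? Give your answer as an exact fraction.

Total count 105 over total exposure 34.5 days.
Conjugate update: add total count to the shape and total exposure to the rate, giving Gamma(137, 85/2).
Posterior mean = α'/β' = 137/(85/2) = 274/85.

274/85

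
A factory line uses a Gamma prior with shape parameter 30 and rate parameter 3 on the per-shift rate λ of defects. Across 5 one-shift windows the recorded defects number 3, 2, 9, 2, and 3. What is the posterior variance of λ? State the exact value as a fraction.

49/64

Total count: 3 + 2 + 9 + 2 + 3 = 19.
Total exposure: 5 shifts.
Conjugate update: add total count to the shape and total exposure to the rate, giving Gamma(49, 8).
Posterior variance = α'/β'² = 49/64.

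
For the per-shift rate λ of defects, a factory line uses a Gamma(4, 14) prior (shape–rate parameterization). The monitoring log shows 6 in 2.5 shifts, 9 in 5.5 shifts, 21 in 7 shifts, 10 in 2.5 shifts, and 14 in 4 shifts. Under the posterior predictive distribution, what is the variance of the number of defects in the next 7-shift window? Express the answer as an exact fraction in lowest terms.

76160/5041

Total count: 6 + 9 + 21 + 10 + 14 = 60.
Total exposure: 2.5 + 5.5 + 7 + 2.5 + 4 = 21.5 shifts.
Conjugate update: add total count to the shape and total exposure to the rate, giving Gamma(64, 71/2).
The posterior predictive for a window of length T is Negative Binomial with variance T·α'·(β'+T)/β'² = 7·64·(85/2)/(5041/4) = 76160/5041.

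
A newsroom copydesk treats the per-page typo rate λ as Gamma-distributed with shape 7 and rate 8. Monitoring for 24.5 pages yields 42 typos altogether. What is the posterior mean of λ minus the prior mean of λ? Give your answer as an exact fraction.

Total count 42 over total exposure 24.5 pages.
The Gamma prior is conjugate for the Poisson rate, so λ | data ~ Gamma(7+42, 8+24.5) = Gamma(49, 65/2).
Posterior mean = 49/(65/2) = 98/65; prior mean = 7/8 = 7/8. Difference = 98/65 − 7/8 = 329/520.

329/520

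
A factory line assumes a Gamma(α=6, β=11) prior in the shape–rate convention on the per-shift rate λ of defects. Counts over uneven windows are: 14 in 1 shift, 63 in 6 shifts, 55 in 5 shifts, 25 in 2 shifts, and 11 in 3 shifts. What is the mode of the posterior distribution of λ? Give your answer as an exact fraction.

Total count: 14 + 63 + 55 + 25 + 11 = 168.
Total exposure: 1 + 6 + 5 + 2 + 3 = 17 shifts.
By Gamma–Poisson conjugacy, the posterior is Gamma(α + Σx, β + Σt) = Gamma(6 + 168, 11 + 17) = Gamma(174, 28).
Posterior mode = (α'−1)/β' = 173/28.

173/28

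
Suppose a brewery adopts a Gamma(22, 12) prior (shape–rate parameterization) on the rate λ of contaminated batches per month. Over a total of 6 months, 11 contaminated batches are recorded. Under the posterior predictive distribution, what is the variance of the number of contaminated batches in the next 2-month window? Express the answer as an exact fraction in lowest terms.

Total count 11 over total exposure 6 months.
Gamma(α, β) with Poisson data over total exposure Σt gives posterior Gamma(α+Σx, β+Σt) = Gamma(33, 18).
The posterior predictive for a window of length T is Negative Binomial with variance T·α'·(β'+T)/β'² = 2·33·20/324 = 110/27.

110/27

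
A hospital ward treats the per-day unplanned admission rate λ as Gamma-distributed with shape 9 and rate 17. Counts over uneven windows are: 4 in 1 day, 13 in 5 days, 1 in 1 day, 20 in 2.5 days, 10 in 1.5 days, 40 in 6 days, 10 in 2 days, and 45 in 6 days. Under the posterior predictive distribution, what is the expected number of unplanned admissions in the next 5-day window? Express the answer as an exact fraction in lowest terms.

380/21

Total count: 4 + 13 + 1 + 20 + 10 + 40 + 10 + 45 = 143.
Total exposure: 1 + 5 + 1 + 2.5 + 1.5 + 6 + 2 + 6 = 25 days.
By Gamma–Poisson conjugacy, the posterior is Gamma(α + Σx, β + Σt) = Gamma(9 + 143, 17 + 25) = Gamma(152, 42).
Predictive mean over a 5-day window = T·E[λ|data] = 5·152/42 = 380/21.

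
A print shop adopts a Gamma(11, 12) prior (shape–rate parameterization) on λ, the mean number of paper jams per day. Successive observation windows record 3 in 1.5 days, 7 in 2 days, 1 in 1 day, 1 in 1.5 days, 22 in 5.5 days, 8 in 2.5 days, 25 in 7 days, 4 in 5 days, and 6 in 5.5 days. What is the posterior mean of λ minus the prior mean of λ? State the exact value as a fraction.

385/348

Total count: 3 + 7 + 1 + 1 + 22 + 8 + 25 + 4 + 6 = 77.
Total exposure: 1.5 + 2 + 1 + 1.5 + 5.5 + 2.5 + 7 + 5 + 5.5 = 31.5 days.
Posterior: α' = 11 + 77 = 88, β' = 12 + 31.5 = 87/2.
Posterior mean = 88/(87/2) = 176/87; prior mean = 11/12 = 11/12. Difference = 176/87 − 11/12 = 385/348.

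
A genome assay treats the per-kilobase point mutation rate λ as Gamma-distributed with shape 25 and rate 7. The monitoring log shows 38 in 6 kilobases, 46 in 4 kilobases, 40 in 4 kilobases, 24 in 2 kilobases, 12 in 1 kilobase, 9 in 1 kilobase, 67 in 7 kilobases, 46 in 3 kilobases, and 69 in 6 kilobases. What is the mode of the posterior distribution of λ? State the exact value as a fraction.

Total count: 38 + 46 + 40 + 24 + 12 + 9 + 67 + 46 + 69 = 351.
Total exposure: 6 + 4 + 4 + 2 + 1 + 1 + 7 + 3 + 6 = 34 kilobases.
The Gamma prior is conjugate for the Poisson rate, so λ | data ~ Gamma(25+351, 7+34) = Gamma(376, 41).
Posterior mode = (α'−1)/β' = 375/41.

375/41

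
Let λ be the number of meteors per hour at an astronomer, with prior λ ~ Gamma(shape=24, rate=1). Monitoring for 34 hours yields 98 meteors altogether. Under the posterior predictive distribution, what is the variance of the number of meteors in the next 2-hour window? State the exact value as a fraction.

9028/1225

Total count 98 over total exposure 34 hours.
Posterior: α' = 24 + 98 = 122, β' = 1 + 34 = 35.
The posterior predictive for a window of length T is Negative Binomial with variance T·α'·(β'+T)/β'² = 2·122·37/1225 = 9028/1225.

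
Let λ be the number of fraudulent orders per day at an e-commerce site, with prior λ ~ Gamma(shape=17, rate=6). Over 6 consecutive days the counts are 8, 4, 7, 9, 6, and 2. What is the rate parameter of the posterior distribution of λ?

12

Total count: 8 + 4 + 7 + 9 + 6 + 2 = 36.
Total exposure: 6 days.
Conjugate update: add total count to the shape and total exposure to the rate, giving Gamma(53, 12).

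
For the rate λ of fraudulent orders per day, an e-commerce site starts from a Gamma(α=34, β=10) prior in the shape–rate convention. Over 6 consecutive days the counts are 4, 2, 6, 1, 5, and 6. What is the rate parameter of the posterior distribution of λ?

16

Total count: 4 + 2 + 6 + 1 + 5 + 6 = 24.
Total exposure: 6 days.
Posterior: α' = 34 + 24 = 58, β' = 10 + 6 = 16.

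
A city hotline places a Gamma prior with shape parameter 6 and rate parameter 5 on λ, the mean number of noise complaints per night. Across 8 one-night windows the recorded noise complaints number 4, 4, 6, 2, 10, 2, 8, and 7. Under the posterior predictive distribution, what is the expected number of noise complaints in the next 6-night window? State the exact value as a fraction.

294/13

Total count: 4 + 4 + 6 + 2 + 10 + 2 + 8 + 7 = 43.
Total exposure: 8 nights.
Conjugate update: add total count to the shape and total exposure to the rate, giving Gamma(49, 13).
Predictive mean over a 6-night window = T·E[λ|data] = 6·49/13 = 294/13.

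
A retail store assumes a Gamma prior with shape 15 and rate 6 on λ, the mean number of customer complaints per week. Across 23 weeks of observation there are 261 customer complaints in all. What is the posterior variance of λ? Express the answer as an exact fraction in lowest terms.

Total count 261 over total exposure 23 weeks.
The Gamma prior is conjugate for the Poisson rate, so λ | data ~ Gamma(15+261, 6+23) = Gamma(276, 29).
Posterior variance = α'/β'² = 276/841.

276/841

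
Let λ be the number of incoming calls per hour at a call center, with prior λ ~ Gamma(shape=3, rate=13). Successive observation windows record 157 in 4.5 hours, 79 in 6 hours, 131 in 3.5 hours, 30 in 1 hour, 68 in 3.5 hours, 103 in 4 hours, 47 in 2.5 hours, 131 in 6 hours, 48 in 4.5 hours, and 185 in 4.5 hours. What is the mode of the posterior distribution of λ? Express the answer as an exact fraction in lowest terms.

981/53

Total count: 157 + 79 + 131 + 30 + 68 + 103 + 47 + 131 + 48 + 185 = 979.
Total exposure: 4.5 + 6 + 3.5 + 1 + 3.5 + 4 + 2.5 + 6 + 4.5 + 4.5 = 40 hours.
Posterior: α' = 3 + 979 = 982, β' = 13 + 40 = 53.
Posterior mode = (α'−1)/β' = 981/53.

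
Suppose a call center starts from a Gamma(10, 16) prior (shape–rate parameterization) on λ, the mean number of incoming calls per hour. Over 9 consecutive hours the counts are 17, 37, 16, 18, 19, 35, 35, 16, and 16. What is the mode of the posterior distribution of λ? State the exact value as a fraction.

Total count: 17 + 37 + 16 + 18 + 19 + 35 + 35 + 16 + 16 = 209.
Total exposure: 9 hours.
The Gamma prior is conjugate for the Poisson rate, so λ | data ~ Gamma(10+209, 16+9) = Gamma(219, 25).
Posterior mode = (α'−1)/β' = 218/25.

218/25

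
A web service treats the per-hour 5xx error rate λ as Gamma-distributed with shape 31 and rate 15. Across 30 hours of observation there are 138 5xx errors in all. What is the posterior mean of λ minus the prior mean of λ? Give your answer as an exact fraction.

Total count 138 over total exposure 30 hours.
The Gamma prior is conjugate for the Poisson rate, so λ | data ~ Gamma(31+138, 15+30) = Gamma(169, 45).
Posterior mean = 169/45 = 169/45; prior mean = 31/15 = 31/15. Difference = 169/45 − 31/15 = 76/45.

76/45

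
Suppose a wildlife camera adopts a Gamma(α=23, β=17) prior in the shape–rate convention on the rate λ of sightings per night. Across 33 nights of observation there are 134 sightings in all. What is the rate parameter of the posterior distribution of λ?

50

Total count 134 over total exposure 33 nights.
Gamma(α, β) with Poisson data over total exposure Σt gives posterior Gamma(α+Σx, β+Σt) = Gamma(157, 50).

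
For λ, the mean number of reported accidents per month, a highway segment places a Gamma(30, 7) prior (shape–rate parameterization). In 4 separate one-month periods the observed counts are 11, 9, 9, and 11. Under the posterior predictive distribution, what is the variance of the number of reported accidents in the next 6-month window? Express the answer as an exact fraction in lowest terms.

7140/121

Total count: 11 + 9 + 9 + 11 = 40.
Total exposure: 4 months.
The Gamma prior is conjugate for the Poisson rate, so λ | data ~ Gamma(30+40, 7+4) = Gamma(70, 11).
The posterior predictive for a window of length T is Negative Binomial with variance T·α'·(β'+T)/β'² = 6·70·17/121 = 7140/121.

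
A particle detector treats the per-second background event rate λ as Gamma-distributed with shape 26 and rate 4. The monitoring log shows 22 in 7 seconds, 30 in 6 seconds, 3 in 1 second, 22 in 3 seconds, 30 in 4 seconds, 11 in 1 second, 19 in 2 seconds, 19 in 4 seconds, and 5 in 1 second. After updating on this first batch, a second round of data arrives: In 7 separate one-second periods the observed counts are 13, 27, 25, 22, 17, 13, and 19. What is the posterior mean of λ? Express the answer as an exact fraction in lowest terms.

323/40

Total count: 22 + 30 + 3 + 22 + 30 + 11 + 19 + 19 + 5 = 161.
Total exposure: 7 + 6 + 1 + 3 + 4 + 1 + 2 + 4 + 1 = 29 seconds.
After the first batch: Gamma(26 + 161, 4 + 29) = Gamma(187, 33).
Total count: 13 + 27 + 25 + 22 + 17 + 13 + 19 = 136.
Total exposure: 7 seconds.
After the second batch: Gamma(187 + 136, 33 + 7) = Gamma(323, 40).
Posterior mean = α'/β' = 323/40.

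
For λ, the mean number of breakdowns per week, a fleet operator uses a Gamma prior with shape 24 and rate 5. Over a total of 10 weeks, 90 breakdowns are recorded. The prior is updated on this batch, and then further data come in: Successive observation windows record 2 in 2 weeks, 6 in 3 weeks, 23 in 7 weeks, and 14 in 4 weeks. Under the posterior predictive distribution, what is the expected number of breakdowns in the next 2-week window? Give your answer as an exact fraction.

318/31

Total count 90 over total exposure 10 weeks.
After the first batch: Gamma(24 + 90, 5 + 10) = Gamma(114, 15).
Total count: 2 + 6 + 23 + 14 = 45.
Total exposure: 2 + 3 + 7 + 4 = 16 weeks.
After the second batch: Gamma(114 + 45, 15 + 16) = Gamma(159, 31).
Predictive mean over a 2-week window = T·E[λ|data] = 2·159/31 = 318/31.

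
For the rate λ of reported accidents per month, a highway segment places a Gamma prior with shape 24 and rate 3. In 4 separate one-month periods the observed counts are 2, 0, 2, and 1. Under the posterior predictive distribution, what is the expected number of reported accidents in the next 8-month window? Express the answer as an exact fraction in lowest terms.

232/7

Total count: 2 + 0 + 2 + 1 = 5.
Total exposure: 4 months.
Gamma(α, β) with Poisson data over total exposure Σt gives posterior Gamma(α+Σx, β+Σt) = Gamma(29, 7).
Predictive mean over an 8-month window = T·E[λ|data] = 8·29/7 = 232/7.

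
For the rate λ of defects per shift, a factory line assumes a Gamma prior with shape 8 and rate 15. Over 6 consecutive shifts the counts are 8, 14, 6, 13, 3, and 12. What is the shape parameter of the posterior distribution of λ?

64

Total count: 8 + 14 + 6 + 13 + 3 + 12 = 56.
Total exposure: 6 shifts.
By Gamma–Poisson conjugacy, the posterior is Gamma(α + Σx, β + Σt) = Gamma(8 + 56, 15 + 6) = Gamma(64, 21).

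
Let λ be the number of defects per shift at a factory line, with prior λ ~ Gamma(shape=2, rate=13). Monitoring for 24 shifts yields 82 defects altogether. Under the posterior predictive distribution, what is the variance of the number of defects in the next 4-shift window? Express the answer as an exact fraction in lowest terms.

13776/1369

Total count 82 over total exposure 24 shifts.
The Gamma prior is conjugate for the Poisson rate, so λ | data ~ Gamma(2+82, 13+24) = Gamma(84, 37).
The posterior predictive for a window of length T is Negative Binomial with variance T·α'·(β'+T)/β'² = 4·84·41/1369 = 13776/1369.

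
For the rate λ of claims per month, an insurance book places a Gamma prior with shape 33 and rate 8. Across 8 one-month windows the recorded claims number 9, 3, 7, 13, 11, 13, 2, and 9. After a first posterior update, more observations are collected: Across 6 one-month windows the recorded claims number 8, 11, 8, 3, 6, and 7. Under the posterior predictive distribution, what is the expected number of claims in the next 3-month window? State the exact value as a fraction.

Total count: 9 + 3 + 7 + 13 + 11 + 13 + 2 + 9 = 67.
Total exposure: 8 months.
After the first batch: Gamma(33 + 67, 8 + 8) = Gamma(100, 16).
Total count: 8 + 11 + 8 + 3 + 6 + 7 = 43.
Total exposure: 6 months.
After the second batch: Gamma(100 + 43, 16 + 6) = Gamma(143, 22).
Predictive mean over a 3-month window = T·E[λ|data] = 3·143/22 = 39/2.

39/2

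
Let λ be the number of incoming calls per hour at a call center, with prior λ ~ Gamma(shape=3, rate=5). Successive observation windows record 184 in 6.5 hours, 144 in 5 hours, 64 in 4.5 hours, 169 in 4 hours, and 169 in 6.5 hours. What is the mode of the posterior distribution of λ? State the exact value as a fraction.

Total count: 184 + 144 + 64 + 169 + 169 = 730.
Total exposure: 6.5 + 5 + 4.5 + 4 + 6.5 = 26.5 hours.
Conjugate update: add total count to the shape and total exposure to the rate, giving Gamma(733, 63/2).
Posterior mode = (α'−1)/β' = 732/(63/2) = 488/21.

488/21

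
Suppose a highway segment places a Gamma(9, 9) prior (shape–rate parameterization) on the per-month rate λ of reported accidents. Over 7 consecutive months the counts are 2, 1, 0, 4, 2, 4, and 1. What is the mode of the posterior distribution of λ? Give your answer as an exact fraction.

Total count: 2 + 1 + 0 + 4 + 2 + 4 + 1 = 14.
Total exposure: 7 months.
Gamma(α, β) with Poisson data over total exposure Σt gives posterior Gamma(α+Σx, β+Σt) = Gamma(23, 16).
Posterior mode = (α'−1)/β' = 22/16 = 11/8.

11/8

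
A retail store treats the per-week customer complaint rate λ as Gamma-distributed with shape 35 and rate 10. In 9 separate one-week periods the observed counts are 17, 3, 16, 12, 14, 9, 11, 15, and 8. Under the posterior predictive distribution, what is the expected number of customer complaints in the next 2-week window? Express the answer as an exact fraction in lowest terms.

280/19

Total count: 17 + 3 + 16 + 12 + 14 + 9 + 11 + 15 + 8 = 105.
Total exposure: 9 weeks.
By Gamma–Poisson conjugacy, the posterior is Gamma(α + Σx, β + Σt) = Gamma(35 + 105, 10 + 9) = Gamma(140, 19).
Predictive mean over a 2-week window = T·E[λ|data] = 2·140/19 = 280/19.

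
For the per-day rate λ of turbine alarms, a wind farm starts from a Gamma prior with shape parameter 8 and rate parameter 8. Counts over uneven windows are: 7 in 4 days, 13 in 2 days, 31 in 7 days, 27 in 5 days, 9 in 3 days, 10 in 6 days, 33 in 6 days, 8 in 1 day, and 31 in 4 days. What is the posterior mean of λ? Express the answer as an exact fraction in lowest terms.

Total count: 7 + 13 + 31 + 27 + 9 + 10 + 33 + 8 + 31 = 169.
Total exposure: 4 + 2 + 7 + 5 + 3 + 6 + 6 + 1 + 4 = 38 days.
By Gamma–Poisson conjugacy, the posterior is Gamma(α + Σx, β + Σt) = Gamma(8 + 169, 8 + 38) = Gamma(177, 46).
Posterior mean = α'/β' = 177/46.

177/46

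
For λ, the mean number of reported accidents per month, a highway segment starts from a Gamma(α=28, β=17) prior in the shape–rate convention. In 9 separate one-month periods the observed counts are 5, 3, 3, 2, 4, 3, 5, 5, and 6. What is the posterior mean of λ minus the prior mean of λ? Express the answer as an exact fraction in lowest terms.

180/221

Total count: 5 + 3 + 3 + 2 + 4 + 3 + 5 + 5 + 6 = 36.
Total exposure: 9 months.
The Gamma prior is conjugate for the Poisson rate, so λ | data ~ Gamma(28+36, 17+9) = Gamma(64, 26).
Posterior mean = 64/26 = 32/13; prior mean = 28/17 = 28/17. Difference = 32/13 − 28/17 = 180/221.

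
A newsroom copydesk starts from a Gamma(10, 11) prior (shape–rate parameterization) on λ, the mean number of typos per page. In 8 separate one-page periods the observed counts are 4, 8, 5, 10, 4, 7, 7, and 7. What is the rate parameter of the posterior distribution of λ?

Total count: 4 + 8 + 5 + 10 + 4 + 7 + 7 + 7 = 52.
Total exposure: 8 pages.
The Gamma prior is conjugate for the Poisson rate, so λ | data ~ Gamma(10+52, 11+8) = Gamma(62, 19).

19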